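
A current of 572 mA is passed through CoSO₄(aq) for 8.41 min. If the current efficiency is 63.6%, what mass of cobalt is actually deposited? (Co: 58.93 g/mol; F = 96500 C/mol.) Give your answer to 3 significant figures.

Q = 0.572 × 504.6 = 288.6 C
n(e⁻) = 288.6 / 96500 = 0.002991 mol
Co²⁺ + 2e⁻ → Co, so theoretical m(Co) = 0.001496 × 58.93 = 0.08816 g
Actual mass = 63.6% × 0.08816 = 0.0561 g

0.0561 g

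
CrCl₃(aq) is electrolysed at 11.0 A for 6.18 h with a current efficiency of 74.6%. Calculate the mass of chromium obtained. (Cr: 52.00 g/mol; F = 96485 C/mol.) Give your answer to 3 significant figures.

Q = 11.0 × 22248 = 2.447×10^5 C
n(e⁻) = 2.447×10^5 / 96485 = 2.536 mol
Cr³⁺ + 3e⁻ → Cr, so theoretical m(Cr) = 0.8453 × 52.00 = 43.96 g
Actual mass = 74.6% × 43.96 = 32.8 g

32.8 g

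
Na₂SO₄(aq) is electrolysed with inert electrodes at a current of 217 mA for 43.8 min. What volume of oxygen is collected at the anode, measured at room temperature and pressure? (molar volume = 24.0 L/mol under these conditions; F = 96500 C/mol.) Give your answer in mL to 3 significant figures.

35.5 mL

Q = 0.217 A × 2628 s = 570.3 C
n(e⁻) = Q/F = 570.3/96500 = 0.005910 mol
2H₂O → O₂ + 4H⁺ + 4e⁻, so n(O₂) = 0.005910 / 4 = 0.001478 mol
V = 0.001478 × 24.0 = 0.03547 L
= 35.5 mL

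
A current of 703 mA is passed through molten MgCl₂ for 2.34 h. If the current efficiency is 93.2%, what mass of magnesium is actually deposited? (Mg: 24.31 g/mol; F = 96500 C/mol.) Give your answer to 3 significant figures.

Q = 0.703 × 8424 = 5922 C
n(e⁻) = 5922 / 96500 = 0.06137 mol
Mg²⁺ + 2e⁻ → Mg, so theoretical m(Mg) = 0.03069 × 24.31 = 0.7461 g
Actual mass = 93.2% × 0.7461 = 0.695 g

0.695 g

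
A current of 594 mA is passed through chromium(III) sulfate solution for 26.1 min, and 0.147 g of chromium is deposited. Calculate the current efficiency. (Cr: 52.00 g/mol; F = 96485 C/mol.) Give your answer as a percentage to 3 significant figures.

88.0%

Q = 0.594 × 1566 = 930.2 C
n(e⁻) = 930.2 / 96485 = 0.009641 mol
Cr³⁺ + 3e⁻ → Cr, so theoretical n(Cr) = 0.003214 mol → 0.1671 g
Efficiency = 0.147 / 0.1671 = 0.8797 = 88.0%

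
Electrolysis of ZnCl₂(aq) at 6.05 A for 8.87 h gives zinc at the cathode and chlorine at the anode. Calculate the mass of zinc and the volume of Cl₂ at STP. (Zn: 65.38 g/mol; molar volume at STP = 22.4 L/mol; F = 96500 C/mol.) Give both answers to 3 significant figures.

Q = 6.05 × 31932 = 1.932×10^5 C; n(e⁻) = 1.932×10^5 / 96500 = 2.002 mol
Cathode: Zn²⁺ + 2e⁻ → Zn → n(Zn) = 2.002/2 = 1.001 mol → 65.4 g
Anode: 2Cl⁻ → Cl₂ + 2e⁻ → n(Cl₂) = 2.002/2 = 1.001 mol → 22.4 L

65.4 g Zn; 22.4 L Cl₂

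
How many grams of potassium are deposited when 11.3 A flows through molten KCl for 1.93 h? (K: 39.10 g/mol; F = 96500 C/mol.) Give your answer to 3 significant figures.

31.8 g

Q = 11.3 A × 6948 s = 78510 C
n(e⁻) = 78510 / 96500 = 0.8136 mol
K⁺ + e⁻ → K, so n(K) = 0.8136 mol
m = 0.8136 × 39.10 = 31.8 g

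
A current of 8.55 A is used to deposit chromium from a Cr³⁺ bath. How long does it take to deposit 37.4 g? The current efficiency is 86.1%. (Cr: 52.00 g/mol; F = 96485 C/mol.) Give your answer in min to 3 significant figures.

n(Cr) = 37.4 / 52.00 = 0.7192 mol
Cr³⁺ + 3e⁻ → Cr, so n(e⁻) = 3 × 0.7192 = 2.158 mol
Q = 2.158 × 96485 / 0.861 = 2.418×10^5 C
t = Q / I = 2.418×10^5 / 8.55 = 28280 s = 471 min

471 min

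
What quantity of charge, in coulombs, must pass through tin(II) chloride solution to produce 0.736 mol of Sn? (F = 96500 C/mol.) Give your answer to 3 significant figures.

1.42×10^5 C

Sn²⁺ + 2e⁻ → Sn, so n(e⁻) = 2 × 0.736 = 1.472 mol
Q = 1.472 × 96500 = 1.420×10^5 C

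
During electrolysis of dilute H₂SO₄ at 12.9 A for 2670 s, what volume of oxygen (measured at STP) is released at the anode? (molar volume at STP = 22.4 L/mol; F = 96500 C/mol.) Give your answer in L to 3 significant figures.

Q = It = 12.9 × 2670 = 34440 C
n(e⁻) = Q/F = 34440/96500 = 0.3569 mol
2H₂O → O₂ + 4H⁺ + 4e⁻, so n(O₂) = 0.3569 / 4 = 0.08923 mol
V = 0.08923 × 22.4 = 1.999 L

2.00 L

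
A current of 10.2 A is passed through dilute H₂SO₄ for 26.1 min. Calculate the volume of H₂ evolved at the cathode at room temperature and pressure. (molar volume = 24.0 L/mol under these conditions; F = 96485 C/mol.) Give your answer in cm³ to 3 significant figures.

1990 cm³

Charge passed = 10.2 × 1566 = 15970 C
n(e⁻) = Q/F = 15970/96485 = 0.1655 mol
2H⁺ + 2e⁻ → H₂, so n(H₂) = 0.1655 / 2 = 0.08275 mol
V = 0.08275 × 24.0 = 1.986 L
= 1990 cm³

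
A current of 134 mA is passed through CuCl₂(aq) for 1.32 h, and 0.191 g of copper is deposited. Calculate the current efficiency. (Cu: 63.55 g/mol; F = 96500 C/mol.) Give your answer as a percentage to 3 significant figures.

Q = 0.134 × 4752 = 636.8 C
n(e⁻) = 636.8 / 96500 = 0.006599 mol
Cu²⁺ + 2e⁻ → Cu, so theoretical n(Cu) = 0.003300 mol → 0.2097 g
Efficiency = 0.191 / 0.2097 = 0.9108 = 91.1%

91.1%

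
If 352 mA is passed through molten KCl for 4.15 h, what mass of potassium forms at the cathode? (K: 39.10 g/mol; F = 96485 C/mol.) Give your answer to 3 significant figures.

2.13 g

Q = It = 0.352 × 14940 = 5259 C
Moles of electrons = 5259 / 96485 = 0.05451 mol
K⁺ + e⁻ → K, so n(K) = 0.05451 mol
m = 0.05451 × 39.10 = 2.13 g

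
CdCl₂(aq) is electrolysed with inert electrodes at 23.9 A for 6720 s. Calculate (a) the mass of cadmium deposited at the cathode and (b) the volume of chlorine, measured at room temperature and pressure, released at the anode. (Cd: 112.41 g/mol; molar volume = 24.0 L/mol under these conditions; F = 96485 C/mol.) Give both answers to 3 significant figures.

Q = 23.9 × 6720 = 1.606×10^5 C; n(e⁻) = 1.606×10^5 / 96485 = 1.665 mol
Cathode: Cd²⁺ + 2e⁻ → Cd → n(Cd) = 1.665/2 = 0.8325 mol → 93.6 g
Anode: 2Cl⁻ → Cl₂ + 2e⁻ → n(Cl₂) = 1.665/2 = 0.8325 mol → 20.0 L

93.6 g Cd; 20.0 L Cl₂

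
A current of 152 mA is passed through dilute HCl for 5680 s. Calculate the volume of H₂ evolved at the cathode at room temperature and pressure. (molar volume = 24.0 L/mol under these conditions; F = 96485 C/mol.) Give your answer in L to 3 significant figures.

Q = It = 0.152 × 5680 = 863.4 C
n(e⁻) = Q/F = 863.4/96485 = 0.008949 mol
2H⁺ + 2e⁻ → H₂, so n(H₂) = 0.008949 / 2 = 0.004475 mol
V = 0.004475 × 24.0 = 0.1074 L

0.107 L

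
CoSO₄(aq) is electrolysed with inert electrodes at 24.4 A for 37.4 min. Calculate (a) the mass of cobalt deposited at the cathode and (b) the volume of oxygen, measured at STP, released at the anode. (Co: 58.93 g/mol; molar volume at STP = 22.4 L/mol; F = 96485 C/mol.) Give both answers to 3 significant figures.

16.7 g Co; 3.18 L O₂

Q = 24.4 × 2244 = 54750 C; n(e⁻) = 54750 / 96485 = 0.5674 mol
Cathode: Co²⁺ + 2e⁻ → Co → n(Co) = 0.5674/2 = 0.2837 mol → 16.7 g
Anode: 2H₂O → O₂ + 4H⁺ + 4e⁻ → n(O₂) = 0.5674/4 = 0.1419 mol → 3.18 L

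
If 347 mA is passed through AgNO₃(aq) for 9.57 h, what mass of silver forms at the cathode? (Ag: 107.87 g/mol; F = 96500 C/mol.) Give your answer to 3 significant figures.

Charge passed = 0.347 × 34452 = 11950 C
Moles of electrons = 11950 / 96500 = 0.1238 mol
Ag⁺ + e⁻ → Ag, so n(Ag) = 0.1238 mol
m = 0.1238 × 107.87 = 13.4 g

13.4 g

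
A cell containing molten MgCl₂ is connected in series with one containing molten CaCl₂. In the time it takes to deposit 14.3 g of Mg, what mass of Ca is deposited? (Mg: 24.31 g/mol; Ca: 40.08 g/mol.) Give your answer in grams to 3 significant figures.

n(Mg) = 14.3 / 24.31 = 0.5882 mol
Mg²⁺ + 2e⁻ → Mg, so n(e⁻) = 2 × 0.5882 = 1.176 mol
In series, the same 1.176 mol of electrons flows through the second cell.
Ca²⁺ + 2e⁻ → Ca, so n(Ca) = 1.176 / 2 = 0.5880 mol
m(Ca) = 0.5880 × 40.08 = 23.6 g

23.6 g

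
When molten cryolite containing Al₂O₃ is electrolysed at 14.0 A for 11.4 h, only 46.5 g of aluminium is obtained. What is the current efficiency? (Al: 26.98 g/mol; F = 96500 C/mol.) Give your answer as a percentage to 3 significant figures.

Q = 14.0 × 41040 = 5.746×10^5 C
n(e⁻) = 5.746×10^5 / 96500 = 5.954 mol
Al³⁺ + 3e⁻ → Al, so theoretical n(Al) = 1.985 mol → 53.56 g
Efficiency = 46.5 / 53.56 = 0.8682 = 86.8%

86.8%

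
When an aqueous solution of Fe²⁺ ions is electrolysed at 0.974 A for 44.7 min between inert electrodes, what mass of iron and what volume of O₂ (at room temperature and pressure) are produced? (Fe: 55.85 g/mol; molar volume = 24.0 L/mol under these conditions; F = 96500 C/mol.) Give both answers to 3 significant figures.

0.756 g Fe; 0.162 L O₂

Q = 0.974 × 2682 = 2612 C; n(e⁻) = 2612 / 96500 = 0.02707 mol
Cathode: Fe²⁺ + 2e⁻ → Fe → n(Fe) = 0.02707/2 = 0.01354 mol → 0.756 g
Anode: 2H₂O → O₂ + 4H⁺ + 4e⁻ → n(O₂) = 0.02707/4 = 0.006768 mol → 0.162 L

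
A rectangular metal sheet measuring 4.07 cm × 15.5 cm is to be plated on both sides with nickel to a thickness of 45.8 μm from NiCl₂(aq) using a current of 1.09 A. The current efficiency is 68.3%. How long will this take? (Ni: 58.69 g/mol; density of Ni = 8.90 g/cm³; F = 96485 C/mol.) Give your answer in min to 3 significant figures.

Plated area = 2 × 4.07 × 15.5 = 126.2 cm²
Volume = 126.2 × 45.8×10⁻⁴ cm = 0.5780 cm³
m(Ni) = 0.5780 × 8.90 = 5.144 g
n(Ni) = 5.144 / 58.69 = 0.08765 mol; n(e⁻) = 2 × 0.08765 = 0.1753 mol
Q = 0.1753 × 96485 / 0.683 = 24760 C
t = 24760 / 1.09 = 22720 s = 379 min

379 min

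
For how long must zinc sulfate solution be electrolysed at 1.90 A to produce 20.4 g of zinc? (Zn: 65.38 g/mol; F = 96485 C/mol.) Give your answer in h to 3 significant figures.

n(Zn) = 20.4 / 65.38 = 0.3120 mol
Zn²⁺ + 2e⁻ → Zn, so n(e⁻) = 2 × 0.3120 = 0.6240 mol
Q = 0.6240 × 96485 = 60210 C
t = Q / I = 60210 / 1.90 = 31690 s = 8.80 h

8.80 h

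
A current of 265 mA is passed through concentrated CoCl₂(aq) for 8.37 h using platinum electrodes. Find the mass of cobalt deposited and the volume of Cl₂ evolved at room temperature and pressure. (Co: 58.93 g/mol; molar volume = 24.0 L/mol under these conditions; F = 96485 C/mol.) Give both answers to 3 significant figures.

Q = 0.265 × 30132 = 7985 C; n(e⁻) = 7985 / 96485 = 0.08276 mol
Cathode: Co²⁺ + 2e⁻ → Co → n(Co) = 0.08276/2 = 0.04138 mol → 2.44 g
Anode: 2Cl⁻ → Cl₂ + 2e⁻ → n(Cl₂) = 0.08276/2 = 0.04138 mol → 0.993 L

2.44 g Co; 0.993 L Cl₂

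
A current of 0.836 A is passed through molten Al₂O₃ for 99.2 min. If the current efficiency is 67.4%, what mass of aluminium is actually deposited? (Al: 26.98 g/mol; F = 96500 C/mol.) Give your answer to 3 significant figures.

0.313 g

Q = 0.836 × 5952 = 4976 C
n(e⁻) = 4976 / 96500 = 0.05156 mol
Al³⁺ + 3e⁻ → Al, so theoretical m(Al) = 0.01719 × 26.98 = 0.4638 g
Actual mass = 67.4% × 0.4638 = 0.313 g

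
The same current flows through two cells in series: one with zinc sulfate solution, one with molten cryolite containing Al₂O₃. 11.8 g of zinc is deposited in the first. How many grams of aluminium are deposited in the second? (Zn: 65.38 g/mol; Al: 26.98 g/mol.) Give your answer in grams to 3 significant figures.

n(Zn) = 11.8 / 65.38 = 0.1805 mol
Zn²⁺ + 2e⁻ → Zn, so n(e⁻) = 2 × 0.1805 = 0.3610 mol
Same current for the same time ⇒ same n(e⁻) = 0.3610 mol in both cells.
Al³⁺ + 3e⁻ → Al, so n(Al) = 0.3610 / 3 = 0.1203 mol
m(Al) = 0.1203 × 26.98 = 3.25 g

3.25 g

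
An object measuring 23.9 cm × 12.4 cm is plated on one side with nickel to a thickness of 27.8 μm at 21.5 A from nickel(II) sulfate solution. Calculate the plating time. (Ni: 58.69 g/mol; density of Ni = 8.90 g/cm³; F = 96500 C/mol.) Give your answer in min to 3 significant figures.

18.7 min

Plated area = 23.9 × 12.4 = 296.4 cm²
Volume = 296.4 × 27.8×10⁻⁴ cm = 0.8240 cm³
m(Ni) = 0.8240 × 8.90 = 7.334 g
n(Ni) = 7.334 / 58.69 = 0.1250 mol; n(e⁻) = 2 × 0.1250 = 0.2500 mol
Q = 0.2500 × 96500 = 24130 C
t = 24130 / 21.5 = 1122 s = 18.7 min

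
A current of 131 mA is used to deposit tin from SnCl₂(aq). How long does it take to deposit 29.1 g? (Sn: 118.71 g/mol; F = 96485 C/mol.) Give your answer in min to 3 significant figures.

n(Sn) = 29.1 / 118.71 = 0.2451 mol
Sn²⁺ + 2e⁻ → Sn, so n(e⁻) = 2 × 0.2451 = 0.4902 mol
Q = 0.4902 × 96485 = 47300 C
t = Q / I = 47300 / 0.131 = 3.611×10^5 s = 6020 min

6020 min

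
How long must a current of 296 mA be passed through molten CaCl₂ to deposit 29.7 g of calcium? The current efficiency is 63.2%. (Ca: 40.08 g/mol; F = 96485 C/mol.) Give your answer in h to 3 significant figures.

n(Ca) = 29.7 / 40.08 = 0.7410 mol
Ca²⁺ + 2e⁻ → Ca, so n(e⁻) = 2 × 0.7410 = 1.482 mol
Q = 1.482 × 96485 / 0.632 = 2.263×10^5 C
t = Q / I = 2.263×10^5 / 0.296 = 7.645×10^5 s = 212 h

212 h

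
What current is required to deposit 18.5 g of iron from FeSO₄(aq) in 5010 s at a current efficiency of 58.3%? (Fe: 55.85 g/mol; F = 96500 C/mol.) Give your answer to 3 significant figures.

n(Fe) = 18.5 / 55.85 = 0.3312 mol
Fe²⁺ + 2e⁻ → Fe, so n(e⁻) = 2 × 0.3312 = 0.6624 mol
Q = 0.6624 × 96500 / 0.583 = 1.096×10^5 C
I = Q / t = 1.096×10^5 / 5010 s = 21.9 A

21.9 A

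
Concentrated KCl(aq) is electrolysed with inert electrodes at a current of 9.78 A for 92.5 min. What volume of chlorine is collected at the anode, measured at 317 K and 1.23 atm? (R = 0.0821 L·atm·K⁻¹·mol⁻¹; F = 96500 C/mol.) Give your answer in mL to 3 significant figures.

Q = 9.78 A × 5550 s = 54280 C
n(e⁻) = 54280 / 96500 = 0.5625 mol
2Cl⁻ → Cl₂ + 2e⁻, so n(Cl₂) = 0.5625 / 2 = 0.2813 mol
V = nRT/P = 0.2813 × 0.0821 × 317 / 1.23 = 5.952 L
= 5950 mL

5950 mL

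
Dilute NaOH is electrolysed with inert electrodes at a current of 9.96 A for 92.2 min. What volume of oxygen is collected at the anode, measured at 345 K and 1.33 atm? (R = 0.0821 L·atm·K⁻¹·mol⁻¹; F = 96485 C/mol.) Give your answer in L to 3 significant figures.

3.04 L

Q = It = 9.96 × 5532 = 55100 C
n(e⁻) = Q/F = 55100/96485 = 0.5711 mol
2H₂O → O₂ + 4H⁺ + 4e⁻, so n(O₂) = 0.5711 / 4 = 0.1428 mol
V = nRT/P = 0.1428 × 0.0821 × 345 / 1.33 = 3.041 L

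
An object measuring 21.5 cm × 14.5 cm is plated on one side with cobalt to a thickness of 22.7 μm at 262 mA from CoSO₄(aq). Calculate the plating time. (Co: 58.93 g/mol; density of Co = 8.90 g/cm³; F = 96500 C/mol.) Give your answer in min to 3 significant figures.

Plated area = 21.5 × 14.5 = 311.8 cm²
Volume = 311.8 × 22.7×10⁻⁴ cm = 0.7078 cm³
m(Co) = 0.7078 × 8.90 = 6.299 g
n(Co) = 6.299 / 58.93 = 0.1069 mol; n(e⁻) = 2 × 0.1069 = 0.2138 mol
Q = 0.2138 × 96500 = 20630 C
t = 20630 / 0.262 = 78740 s = 1310 min

1310 min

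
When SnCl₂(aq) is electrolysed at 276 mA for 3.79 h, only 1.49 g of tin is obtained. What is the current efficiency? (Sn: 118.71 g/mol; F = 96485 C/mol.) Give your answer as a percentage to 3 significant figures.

64.3%

Q = 0.276 × 13644 = 3766 C
n(e⁻) = 3766 / 96485 = 0.03903 mol
Sn²⁺ + 2e⁻ → Sn, so theoretical n(Sn) = 0.01952 mol → 2.317 g
Efficiency = 1.49 / 2.317 = 0.6431 = 64.3%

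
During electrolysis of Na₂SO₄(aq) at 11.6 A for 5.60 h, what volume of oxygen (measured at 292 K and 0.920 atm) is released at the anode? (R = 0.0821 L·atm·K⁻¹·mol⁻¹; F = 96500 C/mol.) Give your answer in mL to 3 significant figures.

Charge passed = 11.6 × 20160 = 2.339×10^5 C
n(e⁻) = 2.339×10^5 / 96500 = 2.424 mol
2H₂O → O₂ + 4H⁺ + 4e⁻, so n(O₂) = 2.424 / 4 = 0.6060 mol
V = nRT/P = 0.6060 × 0.0821 × 292 / 0.920 = 15.79 L
= 15800 mL

15800 mL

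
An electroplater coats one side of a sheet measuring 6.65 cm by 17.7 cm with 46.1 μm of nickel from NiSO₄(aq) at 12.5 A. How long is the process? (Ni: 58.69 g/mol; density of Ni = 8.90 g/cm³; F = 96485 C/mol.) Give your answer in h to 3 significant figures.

Plated area = 6.65 × 17.7 = 117.7 cm²
Volume = 117.7 × 46.1×10⁻⁴ cm = 0.5426 cm³
m(Ni) = 0.5426 × 8.90 = 4.829 g
n(Ni) = 4.829 / 58.69 = 0.08228 mol; n(e⁻) = 2 × 0.08228 = 0.1646 mol
Q = 0.1646 × 96485 = 15880 C
t = 15880 / 12.5 = 1270 s = 0.353 h

0.353 h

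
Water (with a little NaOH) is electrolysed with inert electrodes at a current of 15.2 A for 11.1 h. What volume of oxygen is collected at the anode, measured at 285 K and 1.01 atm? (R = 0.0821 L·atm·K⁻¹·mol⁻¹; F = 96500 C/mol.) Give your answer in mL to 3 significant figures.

36500 mL

Q = It = 15.2 × 39960 = 6.074×10^5 C
n(e⁻) = 6.074×10^5 / 96500 = 6.294 mol
2H₂O → O₂ + 4H⁺ + 4e⁻, so n(O₂) = 6.294 / 4 = 1.574 mol
V = nRT/P = 1.574 × 0.0821 × 285 / 1.01 = 36.46 L
= 36500 mL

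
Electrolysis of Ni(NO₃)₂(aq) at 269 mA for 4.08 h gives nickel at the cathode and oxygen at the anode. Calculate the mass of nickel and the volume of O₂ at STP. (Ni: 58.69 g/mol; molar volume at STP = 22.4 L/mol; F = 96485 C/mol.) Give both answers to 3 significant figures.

1.20 g Ni; 0.229 L O₂

Q = 0.269 × 14688 = 3951 C; n(e⁻) = 3951 / 96485 = 0.04095 mol
Cathode: Ni²⁺ + 2e⁻ → Ni → n(Ni) = 0.04095/2 = 0.02048 mol → 1.20 g
Anode: 2H₂O → O₂ + 4H⁺ + 4e⁻ → n(O₂) = 0.04095/4 = 0.01024 mol → 0.229 L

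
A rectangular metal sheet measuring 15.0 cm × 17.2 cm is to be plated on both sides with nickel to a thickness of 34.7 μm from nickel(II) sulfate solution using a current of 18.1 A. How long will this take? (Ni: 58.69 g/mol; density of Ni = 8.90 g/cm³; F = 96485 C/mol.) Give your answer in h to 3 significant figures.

0.804 h

Plated area = 2 × 15.0 × 17.2 = 516.0 cm²
Volume = 516.0 × 34.7×10⁻⁴ cm = 1.791 cm³
m(Ni) = 1.791 × 8.90 = 15.94 g
n(Ni) = 15.94 / 58.69 = 0.2716 mol; n(e⁻) = 2 × 0.2716 = 0.5432 mol
Q = 0.5432 × 96485 = 52410 C
t = 52410 / 18.1 = 2896 s = 0.804 h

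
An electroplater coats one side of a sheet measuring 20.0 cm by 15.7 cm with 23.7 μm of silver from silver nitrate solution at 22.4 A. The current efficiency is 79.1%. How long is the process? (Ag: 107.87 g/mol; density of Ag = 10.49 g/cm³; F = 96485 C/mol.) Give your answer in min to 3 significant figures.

Plated area = 20.0 × 15.7 = 314.0 cm²
Volume = 314.0 × 23.7×10⁻⁴ cm = 0.7442 cm³
m(Ag) = 0.7442 × 10.49 = 7.807 g
n(Ag) = 7.807 / 107.87 = 0.07237 mol; n(e⁻) = 0.07237 mol
Q = 0.07237 × 96485 / 0.791 = 8828 C
t = 8828 / 22.4 = 394.1 s = 6.57 min

6.57 min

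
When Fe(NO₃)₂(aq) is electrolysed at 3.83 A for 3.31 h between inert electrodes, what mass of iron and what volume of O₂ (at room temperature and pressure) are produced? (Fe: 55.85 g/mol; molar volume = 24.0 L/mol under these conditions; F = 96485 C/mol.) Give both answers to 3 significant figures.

13.2 g Fe; 2.84 L O₂

Q = 3.83 × 11916 = 45640 C; n(e⁻) = 45640 / 96485 = 0.4730 mol
Cathode: Fe²⁺ + 2e⁻ → Fe → n(Fe) = 0.4730/2 = 0.2365 mol → 13.2 g
Anode: 2H₂O → O₂ + 4H⁺ + 4e⁻ → n(O₂) = 0.4730/4 = 0.1183 mol → 2.84 L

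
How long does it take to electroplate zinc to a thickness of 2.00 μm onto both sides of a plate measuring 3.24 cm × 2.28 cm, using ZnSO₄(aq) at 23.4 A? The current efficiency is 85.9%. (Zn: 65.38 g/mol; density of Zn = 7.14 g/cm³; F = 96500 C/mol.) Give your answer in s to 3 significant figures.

3.10 s

Plated area = 2 × 3.24 × 2.28 = 14.77 cm²
Volume = 14.77 × 2.00×10⁻⁴ cm = 0.002954 cm³
m(Zn) = 0.002954 × 7.14 = 0.02109 g
n(Zn) = 0.02109 / 65.38 = 3.226×10^-4 mol; n(e⁻) = 2 × 3.226×10^-4 = 6.452×10^-4 mol
Q = 6.452×10^-4 × 96500 / 0.859 = 72.48 C
t = 72.48 / 23.4 = 3.097 s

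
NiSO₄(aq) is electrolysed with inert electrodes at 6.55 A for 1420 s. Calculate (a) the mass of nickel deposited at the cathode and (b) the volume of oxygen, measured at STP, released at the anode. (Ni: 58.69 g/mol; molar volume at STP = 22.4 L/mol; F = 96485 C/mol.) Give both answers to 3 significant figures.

2.83 g Ni; 0.540 L O₂

Q = 6.55 × 1420 = 9301 C; n(e⁻) = 9301 / 96485 = 0.09640 mol
Cathode: Ni²⁺ + 2e⁻ → Ni → n(Ni) = 0.09640/2 = 0.04820 mol → 2.83 g
Anode: 2H₂O → O₂ + 4H⁺ + 4e⁻ → n(O₂) = 0.09640/4 = 0.02410 mol → 0.540 L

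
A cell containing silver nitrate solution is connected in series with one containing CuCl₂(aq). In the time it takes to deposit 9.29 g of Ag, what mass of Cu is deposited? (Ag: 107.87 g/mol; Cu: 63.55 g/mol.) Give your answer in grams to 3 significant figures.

2.74 g

n(Ag) = 9.29 / 107.87 = 0.08612 mol
Ag⁺ + e⁻ → Ag, so n(e⁻) = 0.08612 mol
The cells are in series, so the same charge (and hence the same n(e⁻) = 0.08612 mol) passes through both.
Cu²⁺ + 2e⁻ → Cu, so n(Cu) = 0.08612 / 2 = 0.04306 mol
m(Cu) = 0.04306 × 63.55 = 2.74 g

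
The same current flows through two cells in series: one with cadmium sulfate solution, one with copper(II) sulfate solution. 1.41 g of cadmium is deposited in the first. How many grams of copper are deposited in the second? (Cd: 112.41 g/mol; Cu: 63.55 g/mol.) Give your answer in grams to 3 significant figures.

0.797 g

n(Cd) = 1.41 / 112.41 = 0.01254 mol
Cd²⁺ + 2e⁻ → Cd, so n(e⁻) = 2 × 0.01254 = 0.02508 mol
The cells are in series, so the same charge (and hence the same n(e⁻) = 0.02508 mol) passes through both.
Cu²⁺ + 2e⁻ → Cu, so n(Cu) = 0.02508 / 2 = 0.01254 mol
m(Cu) = 0.01254 × 63.55 = 0.797 g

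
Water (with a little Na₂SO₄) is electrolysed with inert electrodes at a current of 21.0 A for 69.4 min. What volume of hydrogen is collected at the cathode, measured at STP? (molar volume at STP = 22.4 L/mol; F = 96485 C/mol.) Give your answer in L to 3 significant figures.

10.2 L

Charge passed = 21.0 × 4164 = 87440 C
n(e⁻) = 87440 / 96485 = 0.9063 mol
2H⁺ + 2e⁻ → H₂, so n(H₂) = 0.9063 / 2 = 0.4532 mol
V = 0.4532 × 22.4 = 10.15 L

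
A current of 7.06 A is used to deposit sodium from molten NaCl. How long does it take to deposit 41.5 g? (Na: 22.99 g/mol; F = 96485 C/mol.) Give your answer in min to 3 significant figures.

411 min

n(Na) = 41.5 / 22.99 = 1.805 mol
Na⁺ + e⁻ → Na, so n(e⁻) = 1.805 mol
Q = 1.805 × 96485 = 1.742×10^5 C
t = Q / I = 1.742×10^5 / 7.06 = 24670 s = 411 min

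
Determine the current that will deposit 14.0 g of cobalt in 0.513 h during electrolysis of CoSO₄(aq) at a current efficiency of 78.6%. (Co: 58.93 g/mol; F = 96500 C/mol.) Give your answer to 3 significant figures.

31.6 A

n(Co) = 14.0 / 58.93 = 0.2376 mol
Co²⁺ + 2e⁻ → Co, so n(e⁻) = 2 × 0.2376 = 0.4752 mol
Q = 0.4752 × 96500 / 0.786 = 58340 C
I = Q / t = 58340 / 1846.8 s = 31.6 A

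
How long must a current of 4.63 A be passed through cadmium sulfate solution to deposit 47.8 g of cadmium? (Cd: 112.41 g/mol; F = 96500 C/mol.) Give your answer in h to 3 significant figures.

n(Cd) = 47.8 / 112.41 = 0.4252 mol
Cd²⁺ + 2e⁻ → Cd, so n(e⁻) = 2 × 0.4252 = 0.8504 mol
Q = 0.8504 × 96500 = 82060 C
t = Q / I = 82060 / 4.63 = 17720 s = 4.92 h

4.92 h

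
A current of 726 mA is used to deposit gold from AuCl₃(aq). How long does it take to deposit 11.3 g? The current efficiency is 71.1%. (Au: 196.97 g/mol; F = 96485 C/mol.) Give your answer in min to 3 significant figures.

536 min

n(Au) = 11.3 / 196.97 = 0.05737 mol
Au³⁺ + 3e⁻ → Au, so n(e⁻) = 3 × 0.05737 = 0.1721 mol
Q = 0.1721 × 96485 / 0.711 = 23350 C
t = Q / I = 23350 / 0.726 = 32160 s = 536 min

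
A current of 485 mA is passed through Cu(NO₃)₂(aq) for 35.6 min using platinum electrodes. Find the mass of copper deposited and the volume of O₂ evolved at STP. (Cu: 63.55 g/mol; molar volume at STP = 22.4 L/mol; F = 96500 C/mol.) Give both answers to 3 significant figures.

0.341 g Cu; 0.0601 L O₂

Q = 0.485 × 2136 = 1036 C; n(e⁻) = 1036 / 96500 = 0.01074 mol
Cathode: Cu²⁺ + 2e⁻ → Cu → n(Cu) = 0.01074/2 = 0.005370 mol → 0.341 g
Anode: 2H₂O → O₂ + 4H⁺ + 4e⁻ → n(O₂) = 0.01074/4 = 0.002685 mol → 0.0601 L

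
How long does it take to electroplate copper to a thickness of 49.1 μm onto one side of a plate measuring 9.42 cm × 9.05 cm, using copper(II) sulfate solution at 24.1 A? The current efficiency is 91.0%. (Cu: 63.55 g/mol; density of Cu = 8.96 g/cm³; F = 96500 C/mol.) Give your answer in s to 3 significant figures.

519 s

Plated area = 9.42 × 9.05 = 85.25 cm²
Volume = 85.25 × 49.1×10⁻⁴ cm = 0.4186 cm³
m(Cu) = 0.4186 × 8.96 = 3.751 g
n(Cu) = 3.751 / 63.55 = 0.05902 mol; n(e⁻) = 2 × 0.05902 = 0.1180 mol
Q = 0.1180 × 96500 / 0.910 = 12510 C
t = 12510 / 24.1 = 519.1 s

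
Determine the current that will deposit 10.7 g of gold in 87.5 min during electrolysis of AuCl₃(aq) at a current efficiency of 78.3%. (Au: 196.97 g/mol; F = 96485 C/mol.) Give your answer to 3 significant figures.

n(Au) = 10.7 / 196.97 = 0.05432 mol
Au³⁺ + 3e⁻ → Au, so n(e⁻) = 3 × 0.05432 = 0.1630 mol
Q = 0.1630 × 96485 / 0.783 = 20090 C
I = Q / t = 20090 / 5250 s = 3.83 A

3.83 A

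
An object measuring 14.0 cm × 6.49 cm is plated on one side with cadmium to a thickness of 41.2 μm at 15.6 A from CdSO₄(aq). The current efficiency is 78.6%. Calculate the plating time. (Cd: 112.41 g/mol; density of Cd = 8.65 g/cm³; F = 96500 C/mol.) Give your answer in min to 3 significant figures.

Plated area = 14.0 × 6.49 = 90.86 cm²
Volume = 90.86 × 41.2×10⁻⁴ cm = 0.3743 cm³
m(Cd) = 0.3743 × 8.65 = 3.238 g
n(Cd) = 3.238 / 112.41 = 0.02881 mol; n(e⁻) = 2 × 0.02881 = 0.05762 mol
Q = 0.05762 × 96500 / 0.786 = 7074 C
t = 7074 / 15.6 = 453.5 s = 7.56 min

7.56 min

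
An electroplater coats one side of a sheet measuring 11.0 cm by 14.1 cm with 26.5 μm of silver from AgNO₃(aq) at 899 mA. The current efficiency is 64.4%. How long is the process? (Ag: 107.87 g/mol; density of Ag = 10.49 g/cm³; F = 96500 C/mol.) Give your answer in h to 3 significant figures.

Plated area = 11.0 × 14.1 = 155.1 cm²
Volume = 155.1 × 26.5×10⁻⁴ cm = 0.4110 cm³
m(Ag) = 0.4110 × 10.49 = 4.311 g
n(Ag) = 4.311 / 107.87 = 0.03996 mol; n(e⁻) = 0.03996 mol
Q = 0.03996 × 96500 / 0.644 = 5988 C
t = 5988 / 0.899 = 6661 s = 1.85 h

1.85 h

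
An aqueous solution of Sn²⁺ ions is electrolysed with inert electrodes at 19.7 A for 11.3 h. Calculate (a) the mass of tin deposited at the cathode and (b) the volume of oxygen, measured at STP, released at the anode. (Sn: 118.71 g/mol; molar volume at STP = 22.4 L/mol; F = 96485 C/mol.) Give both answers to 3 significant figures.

493 g Sn; 46.5 L O₂

Q = 19.7 × 40680 = 8.014×10^5 C; n(e⁻) = 8.014×10^5 / 96485 = 8.306 mol
Cathode: Sn²⁺ + 2e⁻ → Sn → n(Sn) = 8.306/2 = 4.153 mol → 493 g
Anode: 2H₂O → O₂ + 4H⁺ + 4e⁻ → n(O₂) = 8.306/4 = 2.077 mol → 46.5 L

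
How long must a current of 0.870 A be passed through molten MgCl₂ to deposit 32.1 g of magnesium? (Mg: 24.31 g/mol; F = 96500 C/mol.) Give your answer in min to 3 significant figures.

n(Mg) = 32.1 / 24.31 = 1.320 mol
Mg²⁺ + 2e⁻ → Mg, so n(e⁻) = 2 × 1.320 = 2.640 mol
Q = 2.640 × 96500 = 2.548×10^5 C
t = Q / I = 2.548×10^5 / 0.870 = 2.929×10^5 s = 4880 min

4880 min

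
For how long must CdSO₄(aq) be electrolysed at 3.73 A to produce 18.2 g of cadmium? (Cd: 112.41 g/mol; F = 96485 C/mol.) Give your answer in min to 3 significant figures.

140 min

n(Cd) = 18.2 / 112.41 = 0.1619 mol
Cd²⁺ + 2e⁻ → Cd, so n(e⁻) = 2 × 0.1619 = 0.3238 mol
Q = 0.3238 × 96485 = 31240 C
t = Q / I = 31240 / 3.73 = 8375 s = 140 min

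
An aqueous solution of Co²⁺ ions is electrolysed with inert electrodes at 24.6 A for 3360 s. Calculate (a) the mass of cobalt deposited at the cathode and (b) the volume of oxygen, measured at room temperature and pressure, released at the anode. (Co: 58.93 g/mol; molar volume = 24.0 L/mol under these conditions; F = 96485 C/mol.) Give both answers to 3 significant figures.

Q = 24.6 × 3360 = 82660 C; n(e⁻) = 82660 / 96485 = 0.8567 mol
Cathode: Co²⁺ + 2e⁻ → Co → n(Co) = 0.8567/2 = 0.4284 mol → 25.2 g
Anode: 2H₂O → O₂ + 4H⁺ + 4e⁻ → n(O₂) = 0.8567/4 = 0.2142 mol → 5.14 L

25.2 g Co; 5.14 L O₂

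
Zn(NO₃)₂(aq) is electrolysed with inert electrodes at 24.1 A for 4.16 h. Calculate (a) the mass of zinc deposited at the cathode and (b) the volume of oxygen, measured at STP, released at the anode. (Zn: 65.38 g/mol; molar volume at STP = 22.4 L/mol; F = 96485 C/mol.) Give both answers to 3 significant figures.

Q = 24.1 × 14976 = 3.609×10^5 C; n(e⁻) = 3.609×10^5 / 96485 = 3.740 mol
Cathode: Zn²⁺ + 2e⁻ → Zn → n(Zn) = 3.740/2 = 1.870 mol → 122 g
Anode: 2H₂O → O₂ + 4H⁺ + 4e⁻ → n(O₂) = 3.740/4 = 0.9350 mol → 20.9 L

122 g Zn; 20.9 L O₂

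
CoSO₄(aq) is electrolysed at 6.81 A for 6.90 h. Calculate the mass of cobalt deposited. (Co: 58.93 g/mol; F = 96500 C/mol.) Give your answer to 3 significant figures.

51.7 g

Q = 6.81 A × 24840 s = 1.692×10^5 C
n(e⁻) = Q/F = 1.692×10^5/96500 = 1.753 mol
Co²⁺ + 2e⁻ → Co, so n(Co) = 1.753 / 2 = 0.8765 mol
m = 0.8765 × 58.93 = 51.7 g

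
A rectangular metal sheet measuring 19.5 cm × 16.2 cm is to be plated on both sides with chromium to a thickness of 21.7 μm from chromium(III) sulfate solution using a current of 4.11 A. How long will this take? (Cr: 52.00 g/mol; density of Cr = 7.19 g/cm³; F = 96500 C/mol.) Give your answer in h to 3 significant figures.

3.71 h

Plated area = 2 × 19.5 × 16.2 = 631.8 cm²
Volume = 631.8 × 21.7×10⁻⁴ cm = 1.371 cm³
m(Cr) = 1.371 × 7.19 = 9.857 g
n(Cr) = 9.857 / 52.00 = 0.1896 mol; n(e⁻) = 3 × 0.1896 = 0.5688 mol
Q = 0.5688 × 96500 = 54890 C
t = 54890 / 4.11 = 13360 s = 3.71 h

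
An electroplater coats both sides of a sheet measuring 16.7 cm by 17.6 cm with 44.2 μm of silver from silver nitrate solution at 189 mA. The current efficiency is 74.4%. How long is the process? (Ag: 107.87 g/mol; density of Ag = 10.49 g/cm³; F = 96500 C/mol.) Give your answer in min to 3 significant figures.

Plated area = 2 × 16.7 × 17.6 = 587.8 cm²
Volume = 587.8 × 44.2×10⁻⁴ cm = 2.598 cm³
m(Ag) = 2.598 × 10.49 = 27.25 g
n(Ag) = 27.25 / 107.87 = 0.2526 mol; n(e⁻) = 0.2526 mol
Q = 0.2526 × 96500 / 0.744 = 32760 C
t = 32760 / 0.189 = 1.733×10^5 s = 2890 min

2890 min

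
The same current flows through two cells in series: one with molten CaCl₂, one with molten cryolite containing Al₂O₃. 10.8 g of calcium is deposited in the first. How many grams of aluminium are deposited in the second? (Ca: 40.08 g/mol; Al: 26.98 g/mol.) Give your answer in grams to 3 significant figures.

4.85 g

n(Ca) = 10.8 / 40.08 = 0.2695 mol
Ca²⁺ + 2e⁻ → Ca, so n(e⁻) = 2 × 0.2695 = 0.5390 mol
Since the cells are in series, n(e⁻) in the Al cell is also 0.5390 mol.
Al³⁺ + 3e⁻ → Al, so n(Al) = 0.5390 / 3 = 0.1797 mol
m(Al) = 0.1797 × 26.98 = 4.85 g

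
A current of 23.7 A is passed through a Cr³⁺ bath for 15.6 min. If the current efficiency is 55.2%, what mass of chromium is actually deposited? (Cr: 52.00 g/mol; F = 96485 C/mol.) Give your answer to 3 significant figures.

Q = 23.7 × 936 = 22180 C
n(e⁻) = 22180 / 96485 = 0.2299 mol
Cr³⁺ + 3e⁻ → Cr, so theoretical m(Cr) = 0.07663 × 52.00 = 3.985 g
Actual mass = 55.2% × 3.985 = 2.20 g

2.20 g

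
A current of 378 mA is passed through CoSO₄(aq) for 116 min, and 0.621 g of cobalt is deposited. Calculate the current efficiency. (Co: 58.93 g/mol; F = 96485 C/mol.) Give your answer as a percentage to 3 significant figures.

77.3%

Q = 0.378 × 6960 = 2631 C
n(e⁻) = 2631 / 96485 = 0.02727 mol
Co²⁺ + 2e⁻ → Co, so theoretical n(Co) = 0.01364 mol → 0.8038 g
Efficiency = 0.621 / 0.8038 = 0.7726 = 77.3%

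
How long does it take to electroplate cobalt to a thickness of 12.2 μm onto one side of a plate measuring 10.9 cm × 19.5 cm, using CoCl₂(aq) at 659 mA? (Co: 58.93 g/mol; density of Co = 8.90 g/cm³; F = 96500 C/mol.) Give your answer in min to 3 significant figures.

191 min

Plated area = 10.9 × 19.5 = 212.6 cm²
Volume = 212.6 × 12.2×10⁻⁴ cm = 0.2594 cm³
m(Co) = 0.2594 × 8.90 = 2.309 g
n(Co) = 2.309 / 58.93 = 0.03918 mol; n(e⁻) = 2 × 0.03918 = 0.07836 mol
Q = 0.07836 × 96500 = 7562 C
t = 7562 / 0.659 = 11470 s = 191 min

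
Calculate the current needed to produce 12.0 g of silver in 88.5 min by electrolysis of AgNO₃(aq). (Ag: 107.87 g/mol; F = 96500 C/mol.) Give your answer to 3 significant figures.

n(Ag) = 12.0 / 107.87 = 0.1112 mol
Ag⁺ + e⁻ → Ag, so n(e⁻) = 0.1112 mol
Q = 0.1112 × 96500 = 10730 C
I = Q / t = 10730 / 5310 s = 2.02 A

2.02 A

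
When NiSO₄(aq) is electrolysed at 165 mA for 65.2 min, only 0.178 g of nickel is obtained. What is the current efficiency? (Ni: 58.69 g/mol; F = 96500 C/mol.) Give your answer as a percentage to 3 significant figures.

Q = 0.165 × 3912 = 645.5 C
n(e⁻) = 645.5 / 96500 = 0.006689 mol
Ni²⁺ + 2e⁻ → Ni, so theoretical n(Ni) = 0.003345 mol → 0.1963 g
Efficiency = 0.178 / 0.1963 = 0.9068 = 90.7%

90.7%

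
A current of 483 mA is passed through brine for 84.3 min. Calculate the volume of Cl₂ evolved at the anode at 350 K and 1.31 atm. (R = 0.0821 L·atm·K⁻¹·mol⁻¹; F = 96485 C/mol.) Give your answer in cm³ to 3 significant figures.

278 cm³

Q = 0.483 A × 5058 s = 2443 C
n(e⁻) = Q/F = 2443/96485 = 0.02532 mol
2Cl⁻ → Cl₂ + 2e⁻, so n(Cl₂) = 0.02532 / 2 = 0.01266 mol
V = nRT/P = 0.01266 × 0.0821 × 350 / 1.31 = 0.2777 L
= 278 cm³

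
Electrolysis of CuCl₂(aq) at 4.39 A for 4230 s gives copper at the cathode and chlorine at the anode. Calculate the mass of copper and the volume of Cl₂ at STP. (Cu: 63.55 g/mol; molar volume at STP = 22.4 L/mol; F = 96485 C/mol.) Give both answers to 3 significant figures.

Q = 4.39 × 4230 = 18570 C; n(e⁻) = 18570 / 96485 = 0.1925 mol
Cathode: Cu²⁺ + 2e⁻ → Cu → n(Cu) = 0.1925/2 = 0.09625 mol → 6.12 g
Anode: 2Cl⁻ → Cl₂ + 2e⁻ → n(Cl₂) = 0.1925/2 = 0.09625 mol → 2.16 L

6.12 g Cu; 2.16 L Cl₂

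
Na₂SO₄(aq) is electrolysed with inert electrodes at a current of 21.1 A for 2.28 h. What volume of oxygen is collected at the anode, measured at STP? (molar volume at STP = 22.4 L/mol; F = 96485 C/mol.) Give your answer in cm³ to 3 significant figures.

Q = 21.1 A × 8208 s = 1.732×10^5 C
n(e⁻) = 1.732×10^5 / 96485 = 1.795 mol
2H₂O → O₂ + 4H⁺ + 4e⁻, so n(O₂) = 1.795 / 4 = 0.4488 mol
V = 0.4488 × 22.4 = 10.05 L
= 10100 cm³

10100 cm³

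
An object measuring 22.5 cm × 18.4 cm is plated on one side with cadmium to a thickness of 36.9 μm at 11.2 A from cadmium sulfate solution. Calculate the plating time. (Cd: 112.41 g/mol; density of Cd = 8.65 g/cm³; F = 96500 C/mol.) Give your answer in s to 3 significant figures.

2030 s

Plated area = 22.5 × 18.4 = 414.0 cm²
Volume = 414.0 × 36.9×10⁻⁴ cm = 1.528 cm³
m(Cd) = 1.528 × 8.65 = 13.22 g
n(Cd) = 13.22 / 112.41 = 0.1176 mol; n(e⁻) = 2 × 0.1176 = 0.2352 mol
Q = 0.2352 × 96500 = 22700 C
t = 22700 / 11.2 = 2027 s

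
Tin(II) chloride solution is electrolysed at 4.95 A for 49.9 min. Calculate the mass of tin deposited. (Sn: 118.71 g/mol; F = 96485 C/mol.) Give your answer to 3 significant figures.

9.12 g

Charge passed = 4.95 × 2994 = 14820 C
n(e⁻) = 14820 / 96485 = 0.1536 mol
Sn²⁺ + 2e⁻ → Sn, so n(Sn) = 0.1536 / 2 = 0.07680 mol
m = 0.07680 × 118.71 = 9.12 g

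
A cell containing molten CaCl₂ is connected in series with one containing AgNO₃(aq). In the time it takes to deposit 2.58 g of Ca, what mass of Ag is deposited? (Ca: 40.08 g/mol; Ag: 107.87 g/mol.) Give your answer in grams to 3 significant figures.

13.9 g

n(Ca) = 2.58 / 40.08 = 0.06437 mol
Ca²⁺ + 2e⁻ → Ca, so n(e⁻) = 2 × 0.06437 = 0.1287 mol
In series, the same 0.1287 mol of electrons flows through the second cell.
Ag⁺ + e⁻ → Ag, so n(Ag) = 0.1287 mol
m(Ag) = 0.1287 × 107.87 = 13.9 g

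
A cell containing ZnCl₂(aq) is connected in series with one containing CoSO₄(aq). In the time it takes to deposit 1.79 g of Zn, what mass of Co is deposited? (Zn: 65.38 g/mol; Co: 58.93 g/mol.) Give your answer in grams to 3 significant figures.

n(Zn) = 1.79 / 65.38 = 0.02738 mol
Zn²⁺ + 2e⁻ → Zn, so n(e⁻) = 2 × 0.02738 = 0.05476 mol
Same current for the same time ⇒ same n(e⁻) = 0.05476 mol in both cells.
Co²⁺ + 2e⁻ → Co, so n(Co) = 0.05476 / 2 = 0.02738 mol
m(Co) = 0.02738 × 58.93 = 1.61 g

1.61 g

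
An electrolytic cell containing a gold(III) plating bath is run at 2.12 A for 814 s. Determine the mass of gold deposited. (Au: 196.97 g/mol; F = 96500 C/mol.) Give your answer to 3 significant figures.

1.17 g

Charge passed = 2.12 × 814 = 1726 C
n(e⁻) = 1726 / 96500 = 0.01789 mol
Au³⁺ + 3e⁻ → Au, so n(Au) = 0.01789 / 3 = 0.005963 mol
m = 0.005963 × 196.97 = 1.17 g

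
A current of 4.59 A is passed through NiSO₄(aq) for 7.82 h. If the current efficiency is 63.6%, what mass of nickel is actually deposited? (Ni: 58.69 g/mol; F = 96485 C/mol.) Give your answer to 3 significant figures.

25.0 g

Q = 4.59 × 28152 = 1.292×10^5 C
n(e⁻) = 1.292×10^5 / 96485 = 1.339 mol
Ni²⁺ + 2e⁻ → Ni, so theoretical m(Ni) = 0.6695 × 58.69 = 39.29 g
Actual mass = 63.6% × 39.29 = 25.0 g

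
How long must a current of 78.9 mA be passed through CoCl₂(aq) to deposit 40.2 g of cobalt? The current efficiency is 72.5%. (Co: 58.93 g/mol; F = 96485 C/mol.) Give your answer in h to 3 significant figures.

n(Co) = 40.2 / 58.93 = 0.6822 mol
Co²⁺ + 2e⁻ → Co, so n(e⁻) = 2 × 0.6822 = 1.364 mol
Q = 1.364 × 96485 / 0.725 = 1.815×10^5 C
t = Q / I = 1.815×10^5 / 0.0789 = 2.300×10^6 s = 639 h

639 h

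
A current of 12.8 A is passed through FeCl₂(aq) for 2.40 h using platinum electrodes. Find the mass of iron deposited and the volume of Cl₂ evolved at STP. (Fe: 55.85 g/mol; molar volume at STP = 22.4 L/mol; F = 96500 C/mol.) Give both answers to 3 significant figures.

Q = 12.8 × 8640 = 1.106×10^5 C; n(e⁻) = 1.106×10^5 / 96500 = 1.146 mol
Cathode: Fe²⁺ + 2e⁻ → Fe → n(Fe) = 1.146/2 = 0.5730 mol → 32.0 g
Anode: 2Cl⁻ → Cl₂ + 2e⁻ → n(Cl₂) = 1.146/2 = 0.5730 mol → 12.8 L

32.0 g Fe; 12.8 L Cl₂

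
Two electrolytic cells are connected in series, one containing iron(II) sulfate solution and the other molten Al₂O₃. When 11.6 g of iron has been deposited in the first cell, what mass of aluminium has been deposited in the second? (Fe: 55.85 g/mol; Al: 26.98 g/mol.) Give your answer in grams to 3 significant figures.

3.74 g

n(Fe) = 11.6 / 55.85 = 0.2077 mol
Fe²⁺ + 2e⁻ → Fe, so n(e⁻) = 2 × 0.2077 = 0.4154 mol
In series, the same 0.4154 mol of electrons flows through the second cell.
Al³⁺ + 3e⁻ → Al, so n(Al) = 0.4154 / 3 = 0.1385 mol
m(Al) = 0.1385 × 26.98 = 3.74 g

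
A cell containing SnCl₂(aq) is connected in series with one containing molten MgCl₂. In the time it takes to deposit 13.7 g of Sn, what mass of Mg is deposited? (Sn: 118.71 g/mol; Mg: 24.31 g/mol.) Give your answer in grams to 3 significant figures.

2.81 g

n(Sn) = 13.7 / 118.71 = 0.1154 mol
Sn²⁺ + 2e⁻ → Sn, so n(e⁻) = 2 × 0.1154 = 0.2308 mol
Since the cells are in series, n(e⁻) in the Mg cell is also 0.2308 mol.
Mg²⁺ + 2e⁻ → Mg, so n(Mg) = 0.2308 / 2 = 0.1154 mol
m(Mg) = 0.1154 × 24.31 = 2.81 g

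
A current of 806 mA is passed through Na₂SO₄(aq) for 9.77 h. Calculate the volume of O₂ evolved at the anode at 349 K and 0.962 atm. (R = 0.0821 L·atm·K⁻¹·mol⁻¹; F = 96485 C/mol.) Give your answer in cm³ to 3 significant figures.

Q = It = 0.806 × 35172 = 28350 C
Moles of electrons = 28350 / 96485 = 0.2938 mol
2H₂O → O₂ + 4H⁺ + 4e⁻, so n(O₂) = 0.2938 / 4 = 0.07345 mol
V = nRT/P = 0.07345 × 0.0821 × 349 / 0.962 = 2.188 L
= 2190 cm³

2190 cm³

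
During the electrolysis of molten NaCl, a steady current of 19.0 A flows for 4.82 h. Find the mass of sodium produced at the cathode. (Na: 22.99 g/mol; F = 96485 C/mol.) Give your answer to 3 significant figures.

78.6 g

Q = 19.0 A × 17352 s = 3.297×10^5 C
n(e⁻) = Q/F = 3.297×10^5/96485 = 3.417 mol
Na⁺ + e⁻ → Na, so n(Na) = 3.417 mol
m = 3.417 × 22.99 = 78.6 g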